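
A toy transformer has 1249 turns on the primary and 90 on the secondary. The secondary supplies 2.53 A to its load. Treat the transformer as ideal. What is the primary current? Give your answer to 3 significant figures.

For an ideal transformer I_p/I_s = N_s/N_p, so I_p = 2.53 × 90/1249 = 0.182 A.

I_p ≈ 0.182 A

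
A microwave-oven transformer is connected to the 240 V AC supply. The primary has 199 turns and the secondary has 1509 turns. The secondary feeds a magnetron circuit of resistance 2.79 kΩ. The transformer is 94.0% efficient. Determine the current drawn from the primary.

V_s = 240 × 1509/199 = 1819.9 V.
I_s = V_s/R = 1819.9/2790 = 0.65229 A.
P_out = V_s I_s = 1819.9 × 0.65229 = 1187.1 W.
P_in = P_out/η = 1187.1/0.940 = 1262.9 W.
I_p = P_in/V_p = 1262.9/240 = 5.26 A.

I_p ≈ 5.26 A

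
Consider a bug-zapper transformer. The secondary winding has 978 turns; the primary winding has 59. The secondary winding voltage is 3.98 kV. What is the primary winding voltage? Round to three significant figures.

V_p/V_s = N_p/N_s, so V_p = 3980 × 59/978 = 240 V.

V_p ≈ 240 V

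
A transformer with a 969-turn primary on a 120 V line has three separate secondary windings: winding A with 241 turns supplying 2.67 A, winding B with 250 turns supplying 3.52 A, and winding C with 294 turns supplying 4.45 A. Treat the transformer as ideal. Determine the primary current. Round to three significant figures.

I_p ≈ 2.92 A

V_A = 120 × 241/969 = 29.845 V; V_B = 120 × 250/969 = 30.960 V; V_C = 120 × 294/969 = 36.409 V.
P_out = V_A I_A + V_B I_B + V_C I_C = 29.845×2.67 + 30.960×3.52 + 36.409×4.45 = 79.687 + 108.98 + 162.02 = 350.68 W.
Ideal ⇒ P_in = P_out, so I_p = P_out/V_p = 350.68/120 = 2.92 A.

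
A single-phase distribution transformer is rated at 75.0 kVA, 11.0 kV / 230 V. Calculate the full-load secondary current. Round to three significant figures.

I_s = S/V_s = 75000/230 = 326 A.

I_s ≈ 326 A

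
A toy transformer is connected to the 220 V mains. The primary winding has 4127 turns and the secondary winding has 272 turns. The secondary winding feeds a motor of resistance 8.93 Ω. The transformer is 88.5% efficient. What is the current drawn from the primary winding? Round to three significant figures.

V_s = 220 × 272/4127 = 14.500 V.
I_s = V_s/R = 14.500/8.93 = 1.6237 A.
P_out = V_s I_s = 14.500 × 1.6237 = 23.543 W.
P_in = P_out/η = 23.543/0.885 = 26.602 W.
I_p = P_in/V_p = 26.602/220 = 0.121 A.

I_p ≈ 0.121 A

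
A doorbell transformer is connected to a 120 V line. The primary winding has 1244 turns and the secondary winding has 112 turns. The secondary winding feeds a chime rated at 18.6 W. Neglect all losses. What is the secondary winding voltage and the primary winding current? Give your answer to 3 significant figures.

V_s ≈ 10.8 V, I_p ≈ 0.155 A

V_s = V_p × N_s/N_p = 120 × 112/1244 = 10.804 V.
I_s = P/V_s = 18.6/10.804 = 1.7216 A.
I_p = I_s × N_s/N_p = 1.7216 × 112/1244 = 0.155 A.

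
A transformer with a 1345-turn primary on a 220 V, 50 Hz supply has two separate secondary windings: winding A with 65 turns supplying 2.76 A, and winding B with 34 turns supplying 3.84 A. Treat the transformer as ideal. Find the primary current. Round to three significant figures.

I_p ≈ 0.230 A

V_A = 220 × 65/1345 = 10.632 V; V_B = 220 × 34/1345 = 5.5613 V.
P_out = V_A I_A + V_B I_B = 10.632×2.76 + 5.5613×3.84 = 29.344 + 21.356 = 50.700 W.
Ideal ⇒ P_in = P_out, so I_p = P_out/V_p = 50.700/220 = 0.230 A.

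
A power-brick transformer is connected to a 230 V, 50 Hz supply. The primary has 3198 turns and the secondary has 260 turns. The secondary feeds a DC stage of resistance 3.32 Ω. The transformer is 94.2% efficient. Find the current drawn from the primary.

I_p ≈ 0.486 A

V_s = 230 × 260/3198 = 18.699 V.
I_s = V_s/R = 18.699/3.32 = 5.6323 A.
P_out = V_s I_s = 18.699 × 5.6323 = 105.32 W.
P_in = P_out/η = 105.32/0.942 = 111.80 W.
I_p = P_in/V_p = 111.80/230 = 0.486 A.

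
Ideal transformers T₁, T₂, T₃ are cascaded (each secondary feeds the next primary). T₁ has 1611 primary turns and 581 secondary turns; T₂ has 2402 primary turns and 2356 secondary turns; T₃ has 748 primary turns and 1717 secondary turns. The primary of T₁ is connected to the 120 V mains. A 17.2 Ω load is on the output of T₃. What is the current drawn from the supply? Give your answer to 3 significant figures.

Secondary of T₁: V = 120.00 × 581/1611 = 43.277 V.
Secondary of T₂: V = 43.277 × 2356/2402 = 42.449 V.
Secondary of T₃: V = 42.449 × 1717/748 = 97.439 V.
I_load = 97.439/17.2 = 5.6651 A, so P_out = 97.439 × 5.6651 = 552.00 W.
All ideal ⇒ P_in = P_out, so I_supply = 552.00/120 = 4.60 A.

I_supply ≈ 4.60 A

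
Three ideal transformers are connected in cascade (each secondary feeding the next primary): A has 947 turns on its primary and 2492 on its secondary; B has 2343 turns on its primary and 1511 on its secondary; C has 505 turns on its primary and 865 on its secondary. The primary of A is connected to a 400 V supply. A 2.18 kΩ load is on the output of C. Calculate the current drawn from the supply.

Secondary of A: V = 400.00 × 2492/947 = 1052.6 V.
Secondary of B: V = 1052.6 × 1511/2343 = 678.81 V.
Secondary of C: V = 678.81 × 865/505 = 1162.7 V.
I_load = 1162.7/2180 = 0.53336 A, so P_out = 1162.7 × 0.53336 = 620.15 W.
All ideal ⇒ P_in = P_out, so I_supply = 620.15/400 = 1.55 A.

I_supply ≈ 1.55 A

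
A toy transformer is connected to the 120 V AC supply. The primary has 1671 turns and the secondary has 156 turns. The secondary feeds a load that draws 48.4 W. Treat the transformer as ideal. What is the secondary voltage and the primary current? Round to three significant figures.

V_s ≈ 11.2 V, I_p ≈ 0.403 A

V_s = V_p × N_s/N_p = 120 × 156/1671 = 11.203 V.
I_s = P/V_s = 48.4/11.203 = 4.3203 A.
I_p = I_s × N_s/N_p = 4.3203 × 156/1671 = 0.403 A.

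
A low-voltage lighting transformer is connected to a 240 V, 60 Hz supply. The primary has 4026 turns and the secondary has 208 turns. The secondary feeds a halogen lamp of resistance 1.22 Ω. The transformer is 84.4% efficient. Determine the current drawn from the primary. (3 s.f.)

V_s = 240 × 208/4026 = 12.399 V.
I_s = V_s/R = 12.399/1.22 = 10.163 A.
P_out = V_s I_s = 12.399 × 10.163 = 126.02 W.
P_in = P_out/η = 126.02/0.844 = 149.31 W.
I_p = P_in/V_p = 149.31/240 = 0.622 A.

I_p ≈ 0.622 A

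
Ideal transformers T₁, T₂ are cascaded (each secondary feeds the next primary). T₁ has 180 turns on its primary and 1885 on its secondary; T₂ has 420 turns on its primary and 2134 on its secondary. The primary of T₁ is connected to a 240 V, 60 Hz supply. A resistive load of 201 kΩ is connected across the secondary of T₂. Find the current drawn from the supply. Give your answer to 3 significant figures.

I_supply ≈ 3.38 A

After T₁: V = 240.00 × 1885/180 = 2513.3 V.
After T₂: V = 2513.3 × 2134/420 = 12770 V.
I_load = 12770/201000 = 0.063533 A, so P_out = 12770 × 0.063533 = 811.32 W.
All ideal ⇒ P_in = P_out, so I_supply = 811.32/240 = 3.38 A.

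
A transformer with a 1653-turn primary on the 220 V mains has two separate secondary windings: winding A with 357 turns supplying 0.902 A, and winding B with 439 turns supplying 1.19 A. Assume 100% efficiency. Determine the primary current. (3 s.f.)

V_A = 220 × 357/1653 = 47.514 V; V_B = 220 × 439/1653 = 58.427 V.
P_out = V_A I_A + V_B I_B = 47.514×0.902 + 58.427×1.19 = 42.857 + 69.528 = 112.39 W.
Ideal ⇒ P_in = P_out, so I_p = P_out/V_p = 112.39/220 = 0.511 A.

I_p ≈ 0.511 A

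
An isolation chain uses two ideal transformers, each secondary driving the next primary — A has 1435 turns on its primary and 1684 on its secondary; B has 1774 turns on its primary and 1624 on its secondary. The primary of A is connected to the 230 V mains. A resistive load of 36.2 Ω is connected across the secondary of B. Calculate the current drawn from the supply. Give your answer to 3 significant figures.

I_supply ≈ 7.33 A

After A: V = 230.00 × 1684/1435 = 269.91 V.
After B: V = 269.91 × 1624/1774 = 247.09 V.
I_load = 247.09/36.2 = 6.8256 A, so P_out = 247.09 × 6.8256 = 1686.5 W.
All ideal ⇒ P_in = P_out, so I_supply = 1686.5/230 = 7.33 A.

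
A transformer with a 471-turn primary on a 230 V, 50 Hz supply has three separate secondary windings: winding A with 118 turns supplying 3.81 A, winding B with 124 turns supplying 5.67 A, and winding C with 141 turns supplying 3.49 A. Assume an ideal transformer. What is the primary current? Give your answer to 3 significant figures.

I_p ≈ 3.49 A

V_A = 230 × 118/471 = 57.622 V; V_B = 230 × 124/471 = 60.552 V; V_C = 230 × 141/471 = 68.854 V.
P_out = V_A I_A + V_B I_B + V_C I_C = 57.622×3.81 + 60.552×5.67 + 68.854×3.49 = 219.54 + 343.33 + 240.30 = 803.17 W.
Ideal ⇒ P_in = P_out, so I_p = P_out/V_p = 803.17/230 = 3.49 A.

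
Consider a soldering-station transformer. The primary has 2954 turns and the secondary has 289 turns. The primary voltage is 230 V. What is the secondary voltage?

V_s ≈ 22.5 V

V_s/V_p = N_s/N_p, so V_s = 230 × 289/2954 = 22.5 V.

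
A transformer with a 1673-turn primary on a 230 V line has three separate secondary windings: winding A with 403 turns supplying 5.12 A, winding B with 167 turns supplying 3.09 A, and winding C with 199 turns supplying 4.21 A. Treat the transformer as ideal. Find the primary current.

V_A = 230 × 403/1673 = 55.403 V; V_B = 230 × 167/1673 = 22.959 V; V_C = 230 × 199/1673 = 27.358 V.
P_out = V_A I_A + V_B I_B + V_C I_C = 55.403×5.12 + 22.959×3.09 + 27.358×4.21 = 283.67 + 70.943 + 115.18 = 469.79 W.
Ideal ⇒ P_in = P_out, so I_p = P_out/V_p = 469.79/230 = 2.04 A.

I_p ≈ 2.04 A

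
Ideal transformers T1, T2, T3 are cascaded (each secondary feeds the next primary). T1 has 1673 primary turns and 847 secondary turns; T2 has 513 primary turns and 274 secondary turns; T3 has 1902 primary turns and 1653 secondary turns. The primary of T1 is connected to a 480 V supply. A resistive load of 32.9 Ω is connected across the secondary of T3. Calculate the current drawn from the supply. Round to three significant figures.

I_supply ≈ 0.806 A

Secondary of T1: V = 480.00 × 847/1673 = 243.01 V.
Secondary of T2: V = 243.01 × 274/513 = 129.80 V.
Secondary of T3: V = 129.80 × 1653/1902 = 112.80 V.
I_load = 112.80/32.9 = 3.4287 A, so P_out = 112.80 × 3.4287 = 386.77 W.
All ideal ⇒ P_in = P_out, so I_supply = 386.77/480 = 0.806 A.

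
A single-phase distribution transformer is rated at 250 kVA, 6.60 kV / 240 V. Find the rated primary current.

I_p = S/V_p = 250000/6600 = 37.9 A.

I_p ≈ 37.9 A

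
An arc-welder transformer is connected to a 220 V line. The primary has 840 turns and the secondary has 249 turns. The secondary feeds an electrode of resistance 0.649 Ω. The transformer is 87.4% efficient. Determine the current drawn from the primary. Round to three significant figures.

I_p ≈ 34.1 A

V_s = 220 × 249/840 = 65.214 V.
I_s = V_s/R = 65.214/0.649 = 100.48 A.
P_out = V_s I_s = 65.214 × 100.48 = 6553.0 W.
P_in = P_out/η = 6553.0/0.874 = 7497.7 W.
I_p = P_in/V_p = 7497.7/220 = 34.1 A.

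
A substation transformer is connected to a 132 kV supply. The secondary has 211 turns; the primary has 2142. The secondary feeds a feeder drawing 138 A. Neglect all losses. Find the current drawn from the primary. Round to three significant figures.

I_p ≈ 13.6 A

For an ideal transformer I_p N_p = I_s N_s, so I_p = 138 × 211/2142 = 13.6 A.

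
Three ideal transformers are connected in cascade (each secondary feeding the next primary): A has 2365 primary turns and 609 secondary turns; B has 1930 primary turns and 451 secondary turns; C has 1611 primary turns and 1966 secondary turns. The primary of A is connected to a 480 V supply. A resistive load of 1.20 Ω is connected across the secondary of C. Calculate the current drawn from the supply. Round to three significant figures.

I_supply ≈ 2.16 A

After A: V = 480.00 × 609/2365 = 123.60 V.
After B: V = 123.60 × 451/1930 = 28.883 V.
After C: V = 28.883 × 1966/1611 = 35.248 V.
I_load = 35.248/1.20 = 29.373 A, so P_out = 35.248 × 29.373 = 1035.4 W.
All ideal ⇒ P_in = P_out, so I_supply = 1035.4/480 = 2.16 A.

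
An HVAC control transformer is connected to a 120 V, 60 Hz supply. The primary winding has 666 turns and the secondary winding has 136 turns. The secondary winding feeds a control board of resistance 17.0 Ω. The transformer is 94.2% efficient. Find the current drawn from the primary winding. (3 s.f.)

V_s = 120 × 136/666 = 24.505 V.
I_s = V_s/R = 24.505/17.0 = 1.4414 A.
P_out = V_s I_s = 24.505 × 1.4414 = 35.322 W.
P_in = P_out/η = 35.322/0.942 = 37.497 W.
I_p = P_in/V_p = 37.497/120 = 0.312 A.

I_p ≈ 0.312 A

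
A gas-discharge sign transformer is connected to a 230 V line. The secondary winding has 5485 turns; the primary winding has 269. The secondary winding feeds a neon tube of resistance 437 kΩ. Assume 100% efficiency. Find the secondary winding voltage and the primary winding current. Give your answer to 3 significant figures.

V_s = V_p × N_s/N_p = 230 × 5485/269 = 4689.8 V.
I_s = V_s/R = 4689.8/437000 = 0.010732 A.
I_p = I_s × N_s/N_p = 0.010732 × 5485/269 = 0.219 A.

V_s ≈ 4690 V, I_p ≈ 0.219 A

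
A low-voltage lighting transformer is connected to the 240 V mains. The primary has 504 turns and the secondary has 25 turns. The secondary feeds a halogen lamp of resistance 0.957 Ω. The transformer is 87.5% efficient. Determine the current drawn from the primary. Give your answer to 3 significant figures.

I_p ≈ 0.705 A

V_s = 240 × 25/504 = 11.905 V.
I_s = V_s/R = 11.905/0.957 = 12.440 A.
P_out = V_s I_s = 11.905 × 12.440 = 148.09 W.
P_in = P_out/η = 148.09/0.875 = 169.25 W.
I_p = P_in/V_p = 169.25/240 = 0.705 A.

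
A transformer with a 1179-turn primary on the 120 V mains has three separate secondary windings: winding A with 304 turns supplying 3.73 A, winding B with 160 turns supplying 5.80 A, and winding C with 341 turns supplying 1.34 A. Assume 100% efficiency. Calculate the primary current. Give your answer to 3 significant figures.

I_p ≈ 2.14 A

V_A = 120 × 304/1179 = 30.941 V; V_B = 120 × 160/1179 = 16.285 V; V_C = 120 × 341/1179 = 34.707 V.
P_out = V_A I_A + V_B I_B + V_C I_C = 30.941×3.73 + 16.285×5.80 + 34.707×1.34 = 115.41 + 94.453 + 46.508 = 256.37 W.
Ideal ⇒ P_in = P_out, so I_p = P_out/V_p = 256.37/120 = 2.14 A.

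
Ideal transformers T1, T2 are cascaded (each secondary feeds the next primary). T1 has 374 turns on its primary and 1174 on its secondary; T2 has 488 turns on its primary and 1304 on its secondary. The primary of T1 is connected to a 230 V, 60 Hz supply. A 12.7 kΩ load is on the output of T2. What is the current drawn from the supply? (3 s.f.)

I_supply ≈ 1.27 A

Secondary of T1: V = 230.00 × 1174/374 = 721.98 V.
Secondary of T2: V = 721.98 × 1304/488 = 1929.2 V.
I_load = 1929.2/12700 = 0.15191 A, so P_out = 1929.2 × 0.15191 = 293.06 W.
All ideal ⇒ P_in = P_out, so I_supply = 293.06/230 = 1.27 A.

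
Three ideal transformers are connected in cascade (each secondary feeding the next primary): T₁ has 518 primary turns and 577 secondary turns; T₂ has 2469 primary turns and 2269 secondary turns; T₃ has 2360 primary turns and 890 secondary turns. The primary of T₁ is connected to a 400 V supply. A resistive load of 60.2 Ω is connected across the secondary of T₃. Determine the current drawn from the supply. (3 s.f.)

After T₁: V = 400.00 × 577/518 = 445.56 V.
After T₂: V = 445.56 × 2269/2469 = 409.47 V.
After T₃: V = 409.47 × 890/2360 = 154.42 V.
I_load = 154.42/60.2 = 2.5651 A, so P_out = 154.42 × 2.5651 = 396.09 W.
All ideal ⇒ P_in = P_out, so I_supply = 396.09/400 = 0.990 A.

I_supply ≈ 0.990 A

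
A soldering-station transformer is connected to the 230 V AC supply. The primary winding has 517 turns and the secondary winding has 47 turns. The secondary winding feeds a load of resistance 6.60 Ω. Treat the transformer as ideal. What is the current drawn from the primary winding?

V_s = V_p × N_s/N_p = 230 × 47/517 = 20.909 V.
I_s = V_s/R = 20.909/6.60 = 3.1680 A.
For an ideal transformer I_p N_p = I_s N_s, so I_p = 3.1680 × 47/517 = 0.288 A.

I_p ≈ 0.288 A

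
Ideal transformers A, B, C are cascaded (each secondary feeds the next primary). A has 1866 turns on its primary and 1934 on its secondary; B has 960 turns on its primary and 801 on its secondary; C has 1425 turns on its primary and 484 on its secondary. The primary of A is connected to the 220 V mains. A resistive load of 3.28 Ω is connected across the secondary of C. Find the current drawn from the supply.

I_supply ≈ 5.79 A

Secondary of A: V = 220.00 × 1934/1866 = 228.02 V.
Secondary of B: V = 228.02 × 801/960 = 190.25 V.
Secondary of C: V = 190.25 × 484/1425 = 64.619 V.
I_load = 64.619/3.28 = 19.701 A, so P_out = 64.619 × 19.701 = 1273.0 W.
All ideal ⇒ P_in = P_out, so I_supply = 1273.0/220 = 5.79 A.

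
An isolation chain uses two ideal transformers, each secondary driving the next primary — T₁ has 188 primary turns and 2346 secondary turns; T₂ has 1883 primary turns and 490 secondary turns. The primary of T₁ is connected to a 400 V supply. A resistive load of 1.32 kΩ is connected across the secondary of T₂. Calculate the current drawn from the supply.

After T₁: V = 400.00 × 2346/188 = 4991.5 V.
After T₂: V = 4991.5 × 490/1883 = 1298.9 V.
I_load = 1298.9/1320 = 0.98402 A, so P_out = 1298.9 × 0.98402 = 1278.1 W.
All ideal ⇒ P_in = P_out, so I_supply = 1278.1/400 = 3.20 A.

I_supply ≈ 3.20 A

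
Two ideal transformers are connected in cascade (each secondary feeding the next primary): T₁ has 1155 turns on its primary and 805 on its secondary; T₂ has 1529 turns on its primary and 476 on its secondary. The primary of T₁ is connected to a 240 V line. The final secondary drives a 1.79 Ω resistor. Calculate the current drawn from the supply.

I_supply ≈ 6.31 A

After T₁: V = 240.00 × 805/1155 = 167.27 V.
After T₂: V = 167.27 × 476/1529 = 52.074 V.
I_load = 52.074/1.79 = 29.092 A, so P_out = 52.074 × 29.092 = 1514.9 W.
All ideal ⇒ P_in = P_out, so I_supply = 1514.9/240 = 6.31 A.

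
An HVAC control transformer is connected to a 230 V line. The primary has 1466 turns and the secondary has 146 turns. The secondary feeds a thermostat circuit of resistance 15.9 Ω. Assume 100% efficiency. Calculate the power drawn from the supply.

V_s = V_p × N_s/N_p = 230 × 146/1466 = 22.906 V.
I_s = V_s/R = 22.906/15.9 = 1.4406 A.
I_p = I_s × N_s/N_p = 1.4406 × 146/1466 = 0.14347 A.
P = V_p I_p = 230 × 0.14347 = 33.0 W.

P ≈ 33.0 W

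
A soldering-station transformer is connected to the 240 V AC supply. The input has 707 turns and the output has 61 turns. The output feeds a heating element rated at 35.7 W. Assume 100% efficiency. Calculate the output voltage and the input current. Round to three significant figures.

V_out ≈ 20.7 V, I_in ≈ 0.149 A

V_out = V_in × N_out/N_in = 240 × 61/707 = 20.707 V.
I_out = P/V_out = 35.7/20.707 = 1.7240 A.
I_in = I_out × N_out/N_in = 1.7240 × 61/707 = 0.149 A.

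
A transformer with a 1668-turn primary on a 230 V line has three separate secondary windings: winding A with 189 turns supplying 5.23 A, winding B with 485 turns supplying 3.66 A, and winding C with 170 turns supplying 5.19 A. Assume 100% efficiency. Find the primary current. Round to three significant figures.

I_p ≈ 2.19 A

V_A = 230 × 189/1668 = 26.061 V; V_B = 230 × 485/1668 = 66.876 V; V_C = 230 × 170/1668 = 23.441 V.
P_out = V_A I_A + V_B I_B + V_C I_C = 26.061×5.23 + 66.876×3.66 + 23.441×5.19 = 136.30 + 244.77 + 121.66 = 502.73 W.
Ideal ⇒ P_in = P_out, so I_p = P_out/V_p = 502.73/230 = 2.19 A.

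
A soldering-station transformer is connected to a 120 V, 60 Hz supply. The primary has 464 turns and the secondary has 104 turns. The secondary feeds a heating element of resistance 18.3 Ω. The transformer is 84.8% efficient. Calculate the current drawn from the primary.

V_s = 120 × 104/464 = 26.897 V.
I_s = V_s/R = 26.897/18.3 = 1.4698 A.
P_out = V_s I_s = 26.897 × 1.4698 = 39.531 W.
P_in = P_out/η = 39.531/0.848 = 46.617 W.
I_p = P_in/V_p = 46.617/120 = 0.388 A.

I_p ≈ 0.388 A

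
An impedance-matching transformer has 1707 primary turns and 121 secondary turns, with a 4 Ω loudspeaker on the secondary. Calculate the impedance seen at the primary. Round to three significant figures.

Z_p = (N_p/N_s)² × Z_s = (1707/121)² × 4 = 796 Ω.

Z_p ≈ 796 Ω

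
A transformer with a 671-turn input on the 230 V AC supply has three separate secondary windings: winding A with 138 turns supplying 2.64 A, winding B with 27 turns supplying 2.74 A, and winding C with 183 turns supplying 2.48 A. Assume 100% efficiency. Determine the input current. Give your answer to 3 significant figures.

V_A = 230 × 138/671 = 47.303 V; V_B = 230 × 27/671 = 9.2548 V; V_C = 230 × 183/671 = 62.727 V.
P_out = V_A I_A + V_B I_B + V_C I_C = 47.303×2.64 + 9.2548×2.74 + 62.727×2.48 = 124.88 + 25.358 + 155.56 = 305.80 W.
Ideal ⇒ P_in = P_out, so I_in = P_out/V_in = 305.80/230 = 1.33 A.

I_in ≈ 1.33 A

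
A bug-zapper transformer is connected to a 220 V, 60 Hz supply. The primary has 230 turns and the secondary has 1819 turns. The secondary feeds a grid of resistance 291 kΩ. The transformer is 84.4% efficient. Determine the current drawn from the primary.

I_p ≈ 0.0560 A

V_s = 220 × 1819/230 = 1739.9 V.
I_s = V_s/R = 1739.9/291000 = 0.0059791 A.
P_out = V_s I_s = 1739.9 × 0.0059791 = 10.403 W.
P_in = P_out/η = 10.403/0.844 = 12.326 W.
I_p = P_in/V_p = 12.326/220 = 0.0560 A.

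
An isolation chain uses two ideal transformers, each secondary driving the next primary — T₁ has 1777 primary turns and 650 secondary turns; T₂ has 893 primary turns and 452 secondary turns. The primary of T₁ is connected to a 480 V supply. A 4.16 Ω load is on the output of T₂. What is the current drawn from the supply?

I_supply ≈ 3.96 A

After T₁: V = 480.00 × 650/1777 = 175.58 V.
After T₂: V = 175.58 × 452/893 = 88.870 V.
I_load = 88.870/4.16 = 21.363 A, so P_out = 88.870 × 21.363 = 1898.5 W.
All ideal ⇒ P_in = P_out, so I_supply = 1898.5/480 = 3.96 A.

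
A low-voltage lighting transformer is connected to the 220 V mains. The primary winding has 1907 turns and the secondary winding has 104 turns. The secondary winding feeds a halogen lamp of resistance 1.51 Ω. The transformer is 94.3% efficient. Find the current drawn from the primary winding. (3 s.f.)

I_p ≈ 0.460 A

V_s = 220 × 104/1907 = 11.998 V.
I_s = V_s/R = 11.998/1.51 = 7.9456 A.
P_out = V_s I_s = 11.998 × 7.9456 = 95.331 W.
P_in = P_out/η = 95.331/0.943 = 101.09 W.
I_p = P_in/V_p = 101.09/220 = 0.460 A.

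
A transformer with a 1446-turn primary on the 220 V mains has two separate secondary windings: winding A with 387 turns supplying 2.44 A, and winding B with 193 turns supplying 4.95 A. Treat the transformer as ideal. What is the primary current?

I_p ≈ 1.31 A

V_A = 220 × 387/1446 = 58.880 V; V_B = 220 × 193/1446 = 29.364 V.
P_out = V_A I_A + V_B I_B = 58.880×2.44 + 29.364×4.95 = 143.67 + 145.35 = 289.02 W.
Ideal ⇒ P_in = P_out, so I_p = P_out/V_p = 289.02/220 = 1.31 A.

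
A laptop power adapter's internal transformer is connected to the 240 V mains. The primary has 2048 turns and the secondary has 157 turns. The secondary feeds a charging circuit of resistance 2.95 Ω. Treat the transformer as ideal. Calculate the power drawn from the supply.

V_s = V_p × N_s/N_p = 240 × 157/2048 = 18.398 V.
I_s = V_s/R = 18.398/2.95 = 6.2368 A.
I_p = I_s × N_s/N_p = 6.2368 × 157/2048 = 0.47811 A.
P = V_p I_p = 240 × 0.47811 = 115 W.

P ≈ 115 W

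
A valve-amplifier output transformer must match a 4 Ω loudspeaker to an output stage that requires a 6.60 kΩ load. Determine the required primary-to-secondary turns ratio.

N_p/N_s ≈ 40.6

Z_p/Z_s = (N_p/N_s)², so N_p/N_s = √(6600/4) = √1650 = 40.6.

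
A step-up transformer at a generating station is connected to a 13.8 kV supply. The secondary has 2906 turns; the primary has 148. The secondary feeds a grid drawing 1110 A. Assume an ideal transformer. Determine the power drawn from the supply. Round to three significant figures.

P ≈ 3.01×10^8 W

I_p = I_s × N_s/N_p = 1110 × 2906/148 = 21795 A.
P = V_p I_p = 13800 × 21795 = 3.01×10^8 W.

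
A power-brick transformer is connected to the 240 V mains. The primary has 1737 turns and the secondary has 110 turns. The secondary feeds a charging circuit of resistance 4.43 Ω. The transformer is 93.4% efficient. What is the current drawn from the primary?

I_p ≈ 0.233 A

V_s = 240 × 110/1737 = 15.199 V.
I_s = V_s/R = 15.199/4.43 = 3.4308 A.
P_out = V_s I_s = 15.199 × 3.4308 = 52.144 W.
P_in = P_out/η = 52.144/0.934 = 55.829 W.
I_p = P_in/V_p = 55.829/240 = 0.233 A.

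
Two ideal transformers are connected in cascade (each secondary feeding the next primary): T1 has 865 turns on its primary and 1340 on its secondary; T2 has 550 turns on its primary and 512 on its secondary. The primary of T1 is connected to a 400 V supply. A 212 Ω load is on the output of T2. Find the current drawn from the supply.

I_supply ≈ 3.92 A

After T1: V = 400.00 × 1340/865 = 619.65 V.
After T2: V = 619.65 × 512/550 = 576.84 V.
I_load = 576.84/212 = 2.7209 A, so P_out = 576.84 × 2.7209 = 1569.6 W.
All ideal ⇒ P_in = P_out, so I_supply = 1569.6/400 = 3.92 A.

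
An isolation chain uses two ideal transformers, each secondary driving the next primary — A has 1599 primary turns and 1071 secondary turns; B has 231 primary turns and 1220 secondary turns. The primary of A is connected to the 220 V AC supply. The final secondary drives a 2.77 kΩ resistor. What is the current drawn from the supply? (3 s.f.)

After A: V = 220.00 × 1071/1599 = 147.35 V.
After B: V = 147.35 × 1220/231 = 778.24 V.
I_load = 778.24/2770 = 0.28095 A, so P_out = 778.24 × 0.28095 = 218.65 W.
All ideal ⇒ P_in = P_out, so I_supply = 218.65/220 = 0.994 A.

I_supply ≈ 0.994 A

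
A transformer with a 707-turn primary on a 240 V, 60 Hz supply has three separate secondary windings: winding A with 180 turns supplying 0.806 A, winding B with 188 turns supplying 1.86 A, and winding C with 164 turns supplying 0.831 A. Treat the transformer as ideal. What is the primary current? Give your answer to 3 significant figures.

I_p ≈ 0.893 A

V_A = 240 × 180/707 = 61.103 V; V_B = 240 × 188/707 = 63.819 V; V_C = 240 × 164/707 = 55.672 V.
P_out = V_A I_A + V_B I_B + V_C I_C = 61.103×0.806 + 63.819×1.86 + 55.672×0.831 = 49.249 + 118.70 + 46.263 = 214.22 W.
Ideal ⇒ P_in = P_out, so I_p = P_out/V_p = 214.22/240 = 0.893 A.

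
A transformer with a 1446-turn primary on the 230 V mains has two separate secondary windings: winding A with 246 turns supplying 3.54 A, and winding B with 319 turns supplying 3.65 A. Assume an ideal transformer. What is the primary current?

I_p ≈ 1.41 A

V_A = 230 × 246/1446 = 39.129 V; V_B = 230 × 319/1446 = 50.740 V.
P_out = V_A I_A + V_B I_B = 39.129×3.54 + 50.740×3.65 = 138.52 + 185.20 = 323.72 W.
Ideal ⇒ P_in = P_out, so I_p = P_out/V_p = 323.72/230 = 1.41 A.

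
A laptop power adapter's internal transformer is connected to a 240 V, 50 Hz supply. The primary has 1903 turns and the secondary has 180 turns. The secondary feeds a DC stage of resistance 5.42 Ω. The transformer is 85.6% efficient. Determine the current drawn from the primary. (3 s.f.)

V_s = 240 × 180/1903 = 22.701 V.
I_s = V_s/R = 22.701/5.42 = 4.1884 A.
P_out = V_s I_s = 22.701 × 4.1884 = 95.080 W.
P_in = P_out/η = 95.080/0.856 = 111.08 W.
I_p = P_in/V_p = 111.08/240 = 0.463 A.

I_p ≈ 0.463 A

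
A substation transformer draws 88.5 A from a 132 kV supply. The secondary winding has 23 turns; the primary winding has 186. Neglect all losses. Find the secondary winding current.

I_s ≈ 716 A

I_s/I_p = N_p/N_s, so I_s = 88.5 × 186/23 = 716 A.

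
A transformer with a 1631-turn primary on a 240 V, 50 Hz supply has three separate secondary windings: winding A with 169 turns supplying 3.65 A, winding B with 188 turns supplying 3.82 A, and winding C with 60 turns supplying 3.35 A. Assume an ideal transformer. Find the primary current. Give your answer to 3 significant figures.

I_p ≈ 0.942 A

V_A = 240 × 169/1631 = 24.868 V; V_B = 240 × 188/1631 = 27.664 V; V_C = 240 × 60/1631 = 8.8289 V.
P_out = V_A I_A + V_B I_B + V_C I_C = 24.868×3.65 + 27.664×3.82 + 8.8289×3.35 = 90.769 + 105.68 + 29.577 = 226.02 W.
Ideal ⇒ P_in = P_out, so I_p = P_out/V_p = 226.02/240 = 0.942 A.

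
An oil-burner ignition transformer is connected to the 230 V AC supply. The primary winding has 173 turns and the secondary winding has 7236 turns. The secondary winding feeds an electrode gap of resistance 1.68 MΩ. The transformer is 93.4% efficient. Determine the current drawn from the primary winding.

I_p ≈ 0.256 A

V_s = 230 × 7236/173 = 9620.1 V.
I_s = V_s/R = 9620.1/(1.68×10^6) = 0.0057263 A.
P_out = V_s I_s = 9620.1 × 0.0057263 = 55.087 W.
P_in = P_out/η = 55.087/0.934 = 58.980 W.
I_p = P_in/V_p = 58.980/230 = 0.256 A.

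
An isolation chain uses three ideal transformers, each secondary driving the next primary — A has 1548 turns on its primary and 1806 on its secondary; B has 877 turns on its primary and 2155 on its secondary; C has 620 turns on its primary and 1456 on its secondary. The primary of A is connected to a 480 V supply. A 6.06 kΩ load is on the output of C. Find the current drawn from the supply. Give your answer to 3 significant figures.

Secondary of A: V = 480.00 × 1806/1548 = 560.00 V.
Secondary of B: V = 560.00 × 2155/877 = 1376.1 V.
Secondary of C: V = 1376.1 × 1456/620 = 3231.5 V.
I_load = 3231.5/6060 = 0.53325 A, so P_out = 3231.5 × 0.53325 = 1723.2 W.
All ideal ⇒ P_in = P_out, so I_supply = 1723.2/480 = 3.59 A.

I_supply ≈ 3.59 A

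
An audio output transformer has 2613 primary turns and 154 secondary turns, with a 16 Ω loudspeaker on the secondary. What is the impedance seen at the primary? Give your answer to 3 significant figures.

Z_p = (N_p/N_s)² × Z_s = (2613/154)² × 16 = 4610 Ω.

Z_p ≈ 4610 Ω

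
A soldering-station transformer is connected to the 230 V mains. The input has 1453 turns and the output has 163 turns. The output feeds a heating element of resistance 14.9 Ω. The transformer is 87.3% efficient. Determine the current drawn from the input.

I_in ≈ 0.223 A

V_out = 230 × 163/1453 = 25.802 V.
I_out = V_out/R = 25.802/14.9 = 1.7317 A.
P_out = V_out I_out = 25.802 × 1.7317 = 44.680 W.
P_in = P_out/η = 44.680/0.873 = 51.180 W.
I_in = P_in/V_in = 51.180/230 = 0.223 A.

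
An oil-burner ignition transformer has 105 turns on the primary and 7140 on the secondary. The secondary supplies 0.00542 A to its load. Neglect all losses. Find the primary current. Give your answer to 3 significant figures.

I_p ≈ 0.369 A

For an ideal transformer I_p/I_s = N_s/N_p, so I_p = 0.00542 × 7140/105 = 0.369 A.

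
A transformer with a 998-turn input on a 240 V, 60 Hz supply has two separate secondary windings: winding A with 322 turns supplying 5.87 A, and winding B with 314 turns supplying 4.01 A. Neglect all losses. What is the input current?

V_A = 240 × 322/998 = 77.435 V; V_B = 240 × 314/998 = 75.511 V.
P_out = V_A I_A + V_B I_B = 77.435×5.87 + 75.511×4.01 = 454.54 + 302.80 = 757.34 W.
Ideal ⇒ P_in = P_out, so I_in = P_out/V_in = 757.34/240 = 3.16 A.

I_in ≈ 3.16 A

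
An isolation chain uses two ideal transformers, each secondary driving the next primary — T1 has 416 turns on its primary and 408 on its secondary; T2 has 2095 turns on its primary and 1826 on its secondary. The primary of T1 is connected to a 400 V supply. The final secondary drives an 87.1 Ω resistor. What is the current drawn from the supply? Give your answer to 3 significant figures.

I_supply ≈ 3.36 A

After T1: V = 400.00 × 408/416 = 392.31 V.
After T2: V = 392.31 × 1826/2095 = 341.94 V.
I_load = 341.94/87.1 = 3.9258 A, so P_out = 341.94 × 3.9258 = 1342.4 W.
All ideal ⇒ P_in = P_out, so I_supply = 1342.4/400 = 3.36 A.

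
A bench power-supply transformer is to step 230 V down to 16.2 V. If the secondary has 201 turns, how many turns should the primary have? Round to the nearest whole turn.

N_p = 2854 turns

N_p/N_s = V_p/V_s, so N_p = 201 × 230/16.2 = 2853.7 ≈ 2854 turns.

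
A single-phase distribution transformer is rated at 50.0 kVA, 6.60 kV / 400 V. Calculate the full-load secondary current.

I_s ≈ 125 A

I_s = S/V_s = 50000/400 = 125 A.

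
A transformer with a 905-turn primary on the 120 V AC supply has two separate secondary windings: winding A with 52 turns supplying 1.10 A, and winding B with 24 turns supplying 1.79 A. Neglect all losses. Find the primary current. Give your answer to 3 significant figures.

I_p ≈ 0.111 A

V_A = 120 × 52/905 = 6.8950 V; V_B = 120 × 24/905 = 3.1823 V.
P_out = V_A I_A + V_B I_B = 6.8950×1.10 + 3.1823×1.79 = 7.5845 + 5.6964 = 13.281 W.
Ideal ⇒ P_in = P_out, so I_p = P_out/V_p = 13.281/120 = 0.111 A.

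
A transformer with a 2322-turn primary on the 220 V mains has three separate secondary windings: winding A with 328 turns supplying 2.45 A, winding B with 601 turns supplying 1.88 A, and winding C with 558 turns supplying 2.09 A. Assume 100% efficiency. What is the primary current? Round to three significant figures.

V_A = 220 × 328/2322 = 31.077 V; V_B = 220 × 601/2322 = 56.942 V; V_C = 220 × 558/2322 = 52.868 V.
P_out = V_A I_A + V_B I_B + V_C I_C = 31.077×2.45 + 56.942×1.88 + 52.868×2.09 = 76.138 + 107.05 + 110.49 = 293.68 W.
Ideal ⇒ P_in = P_out, so I_p = P_out/V_p = 293.68/220 = 1.33 A.

I_p ≈ 1.33 A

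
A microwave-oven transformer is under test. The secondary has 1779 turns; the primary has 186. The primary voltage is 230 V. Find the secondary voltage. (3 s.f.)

V_s/V_p = N_s/N_p, so V_s = 230 × 1779/186 = 2200 V.

V_s ≈ 2200 V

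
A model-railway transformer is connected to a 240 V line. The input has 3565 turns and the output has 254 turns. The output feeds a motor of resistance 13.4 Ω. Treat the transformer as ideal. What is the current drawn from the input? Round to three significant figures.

V_out = V_in × N_out/N_in = 240 × 254/3565 = 17.100 V.
I_out = V_out/R = 17.100/13.4 = 1.2761 A.
For an ideal transformer I_in N_in = I_out N_out, so I_in = 1.2761 × 254/3565 = 0.0909 A.

I_in ≈ 0.0909 A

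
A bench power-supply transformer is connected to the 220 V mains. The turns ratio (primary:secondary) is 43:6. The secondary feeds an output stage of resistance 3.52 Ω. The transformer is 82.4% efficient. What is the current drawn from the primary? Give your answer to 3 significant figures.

V_s = 220 × 6/43 = 30.698 V.
I_s = V_s/R = 30.698/3.52 = 8.7209 A.
P_out = V_s I_s = 30.698 × 8.7209 = 267.71 W.
P_in = P_out/η = 267.71/0.824 = 324.89 W.
I_p = P_in/V_p = 324.89/220 = 1.48 A.

I_p ≈ 1.48 A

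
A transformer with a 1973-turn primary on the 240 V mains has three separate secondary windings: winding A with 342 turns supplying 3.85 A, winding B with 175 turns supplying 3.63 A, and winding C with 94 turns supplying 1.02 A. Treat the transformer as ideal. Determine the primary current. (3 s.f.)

V_A = 240 × 342/1973 = 41.602 V; V_B = 240 × 175/1973 = 21.287 V; V_C = 240 × 94/1973 = 11.434 V.
P_out = V_A I_A + V_B I_B + V_C I_C = 41.602×3.85 + 21.287×3.63 + 11.434×1.02 = 160.17 + 77.273 + 11.663 = 249.10 W.
Ideal ⇒ P_in = P_out, so I_p = P_out/V_p = 249.10/240 = 1.04 A.

I_p ≈ 1.04 A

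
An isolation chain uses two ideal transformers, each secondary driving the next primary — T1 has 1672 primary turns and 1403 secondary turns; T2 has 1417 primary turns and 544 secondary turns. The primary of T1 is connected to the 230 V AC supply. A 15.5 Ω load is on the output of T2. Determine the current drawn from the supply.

I_supply ≈ 1.54 A

Secondary of T1: V = 230.00 × 1403/1672 = 193.00 V.
Secondary of T2: V = 193.00 × 544/1417 = 74.093 V.
I_load = 74.093/15.5 = 4.7802 A, so P_out = 74.093 × 4.7802 = 354.18 W.
All ideal ⇒ P_in = P_out, so I_supply = 354.18/230 = 1.54 A.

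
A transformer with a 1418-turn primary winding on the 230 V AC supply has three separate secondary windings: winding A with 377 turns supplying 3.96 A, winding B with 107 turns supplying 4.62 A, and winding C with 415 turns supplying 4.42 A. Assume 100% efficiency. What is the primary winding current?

I_p ≈ 2.70 A

V_A = 230 × 377/1418 = 61.150 V; V_B = 230 × 107/1418 = 17.355 V; V_C = 230 × 415/1418 = 67.313 V.
P_out = V_A I_A + V_B I_B + V_C I_C = 61.150×3.96 + 17.355×4.62 + 67.313×4.42 = 242.15 + 80.182 + 297.52 = 619.86 W.
Ideal ⇒ P_in = P_out, so I_p = P_out/V_p = 619.86/230 = 2.70 A.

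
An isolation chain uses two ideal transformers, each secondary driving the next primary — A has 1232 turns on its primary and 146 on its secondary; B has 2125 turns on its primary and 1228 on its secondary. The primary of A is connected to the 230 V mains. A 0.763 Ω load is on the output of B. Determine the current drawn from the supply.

Secondary of A: V = 230.00 × 146/1232 = 27.256 V.
Secondary of B: V = 27.256 × 1228/2125 = 15.751 V.
I_load = 15.751/0.763 = 20.644 A, so P_out = 15.751 × 20.644 = 325.16 W.
All ideal ⇒ P_in = P_out, so I_supply = 325.16/230 = 1.41 A.

I_supply ≈ 1.41 A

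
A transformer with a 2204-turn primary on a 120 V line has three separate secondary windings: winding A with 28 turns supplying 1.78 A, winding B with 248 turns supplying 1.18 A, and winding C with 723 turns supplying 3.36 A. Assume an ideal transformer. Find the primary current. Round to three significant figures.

V_A = 120 × 28/2204 = 1.5245 V; V_B = 120 × 248/2204 = 13.503 V; V_C = 120 × 723/2204 = 39.365 V.
P_out = V_A I_A + V_B I_B + V_C I_C = 1.5245×1.78 + 13.503×1.18 + 39.365×3.36 = 2.7136 + 15.933 + 132.27 = 150.91 W.
Ideal ⇒ P_in = P_out, so I_p = P_out/V_p = 150.91/120 = 1.26 A.

I_p ≈ 1.26 A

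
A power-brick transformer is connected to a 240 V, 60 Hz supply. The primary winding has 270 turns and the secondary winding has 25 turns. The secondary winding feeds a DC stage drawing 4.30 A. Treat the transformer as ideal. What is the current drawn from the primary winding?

I_p ≈ 0.398 A

For an ideal transformer I_p N_p = I_s N_s, so I_p = 4.30 × 25/270 = 0.398 A.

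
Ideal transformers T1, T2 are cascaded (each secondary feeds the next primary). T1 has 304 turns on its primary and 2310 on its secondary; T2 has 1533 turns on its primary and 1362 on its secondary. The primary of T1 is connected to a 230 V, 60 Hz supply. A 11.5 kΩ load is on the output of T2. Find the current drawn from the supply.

I_supply ≈ 0.912 A

Secondary of T1: V = 230.00 × 2310/304 = 1747.7 V.
Secondary of T2: V = 1747.7 × 1362/1533 = 1552.7 V.
I_load = 1552.7/11500 = 0.13502 A, so P_out = 1552.7 × 0.13502 = 209.65 W.
All ideal ⇒ P_in = P_out, so I_supply = 209.65/230 = 0.912 A.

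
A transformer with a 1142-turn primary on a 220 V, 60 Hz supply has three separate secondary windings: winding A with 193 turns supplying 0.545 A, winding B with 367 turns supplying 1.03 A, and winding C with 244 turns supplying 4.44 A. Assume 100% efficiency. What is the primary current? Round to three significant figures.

V_A = 220 × 193/1142 = 37.180 V; V_B = 220 × 367/1142 = 70.701 V; V_C = 220 × 244/1142 = 47.005 V.
P_out = V_A I_A + V_B I_B + V_C I_C = 37.180×0.545 + 70.701×1.03 + 47.005×4.44 = 20.263 + 72.822 + 208.70 = 301.79 W.
Ideal ⇒ P_in = P_out, so I_p = P_out/V_p = 301.79/220 = 1.37 A.

I_p ≈ 1.37 A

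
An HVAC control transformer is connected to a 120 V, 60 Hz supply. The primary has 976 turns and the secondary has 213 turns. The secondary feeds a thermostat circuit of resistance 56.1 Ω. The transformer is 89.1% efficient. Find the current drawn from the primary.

V_s = 120 × 213/976 = 26.189 V.
I_s = V_s/R = 26.189/56.1 = 0.46682 A.
P_out = V_s I_s = 26.189 × 0.46682 = 12.225 W.
P_in = P_out/η = 12.225/0.891 = 13.721 W.
I_p = P_in/V_p = 13.721/120 = 0.114 A.

I_p ≈ 0.114 A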